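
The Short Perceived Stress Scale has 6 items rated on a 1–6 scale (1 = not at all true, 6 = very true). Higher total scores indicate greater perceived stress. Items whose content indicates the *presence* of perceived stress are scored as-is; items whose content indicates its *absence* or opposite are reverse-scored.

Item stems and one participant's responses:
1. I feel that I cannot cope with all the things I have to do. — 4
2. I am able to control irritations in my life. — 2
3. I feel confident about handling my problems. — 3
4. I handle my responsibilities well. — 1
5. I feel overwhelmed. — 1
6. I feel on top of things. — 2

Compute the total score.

25

Items 2, 3, 4, 6 describe the absence/opposite of perceived stress → reverse-score.
on a 1–6 scale, reversed = 7 − raw.
  item 1: 4
  item 2: 7 − 2 = 5
  item 3: 7 − 3 = 4
  item 4: 7 − 1 = 6
  item 5: 1
  item 6: 7 − 2 = 5
Total = 4 + 5 + 4 + 6 + 1 + 5 = 25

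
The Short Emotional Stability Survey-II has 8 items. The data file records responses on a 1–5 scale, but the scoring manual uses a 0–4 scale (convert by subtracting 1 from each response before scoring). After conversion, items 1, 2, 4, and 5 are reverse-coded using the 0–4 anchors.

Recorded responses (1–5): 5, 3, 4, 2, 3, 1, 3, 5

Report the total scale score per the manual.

Convert to 0–4: 4, 2, 3, 1, 2, 0, 2, 4
Reverse-coded (reversed = (0+4) − raw = 4 − raw):
  item 1: 4 − 4 = 0
  item 2: 4 − 2 = 2
  item 4: 4 − 1 = 3
  item 5: 4 − 2 = 2
Scored: 0, 2, 3, 3, 2, 0, 2, 4
Total = 16

16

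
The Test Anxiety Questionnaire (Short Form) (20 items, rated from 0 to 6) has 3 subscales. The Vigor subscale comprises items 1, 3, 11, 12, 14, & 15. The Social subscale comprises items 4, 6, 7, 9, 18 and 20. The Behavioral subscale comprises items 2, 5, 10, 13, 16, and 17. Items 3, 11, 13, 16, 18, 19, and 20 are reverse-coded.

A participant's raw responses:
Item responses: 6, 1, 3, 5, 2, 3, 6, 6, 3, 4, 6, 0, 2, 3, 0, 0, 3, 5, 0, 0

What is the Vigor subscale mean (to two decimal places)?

Vigor items: 1, 3, 11, 12, 14, 15.
Of these, items 3 and 11 are reverse-coded; reverse-coded value = 6 − response.
  item 1: 6
  item 3: 6 − 3 = 3
  item 11: 6 − 6 = 0
  item 12: 0
  item 14: 3
  item 15: 0
Sum = 6 + 3 + 0 + 0 + 3 + 0 = 12
Mean = 12 / 6 = 2.00

2.00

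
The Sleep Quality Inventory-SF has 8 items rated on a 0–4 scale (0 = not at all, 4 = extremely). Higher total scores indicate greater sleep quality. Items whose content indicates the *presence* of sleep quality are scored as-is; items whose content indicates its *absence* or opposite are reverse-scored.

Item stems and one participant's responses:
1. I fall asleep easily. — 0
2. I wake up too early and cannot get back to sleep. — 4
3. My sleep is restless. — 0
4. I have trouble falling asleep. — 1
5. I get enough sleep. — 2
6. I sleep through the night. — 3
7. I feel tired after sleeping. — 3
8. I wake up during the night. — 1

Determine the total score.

Items 2, 3, 4, 7, 8 describe the absence/opposite of sleep quality → reverse-score.
reversed = (0+4) − raw = 4 − raw.
  item 1: 0
  item 2: 4 − 4 = 0
  item 3: 4 − 0 = 4
  item 4: 4 − 1 = 3
  item 5: 2
  item 6: 3
  item 7: 4 − 3 = 1
  item 8: 4 − 1 = 3
Total = 0 + 0 + 4 + 3 + 2 + 3 + 1 + 3 = 16

16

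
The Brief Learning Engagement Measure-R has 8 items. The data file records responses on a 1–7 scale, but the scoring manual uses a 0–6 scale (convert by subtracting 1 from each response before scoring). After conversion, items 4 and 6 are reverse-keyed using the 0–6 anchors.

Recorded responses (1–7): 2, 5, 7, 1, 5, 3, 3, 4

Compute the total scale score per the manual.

30

Convert to 0–6: 1, 4, 6, 0, 4, 2, 2, 3
Reverse-coded (on a 0–6 scale, reversed = 6 − raw):
  item 4: 6 − 0 = 6
  item 6: 6 − 2 = 4
Scored: 1, 4, 6, 6, 4, 4, 2, 3
Total = 30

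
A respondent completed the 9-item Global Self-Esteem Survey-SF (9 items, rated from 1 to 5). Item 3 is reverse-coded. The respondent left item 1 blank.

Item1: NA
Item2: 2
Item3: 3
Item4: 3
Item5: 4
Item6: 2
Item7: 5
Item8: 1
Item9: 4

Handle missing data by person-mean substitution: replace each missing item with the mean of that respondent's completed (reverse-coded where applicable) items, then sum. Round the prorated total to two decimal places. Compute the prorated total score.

Reverse-coded (on a 1–5 scale, reversed = 6 − raw):
  item 3: 6 − 3 = 3
Completed scored items (8 of 9): 2, 3, 3, 4, 2, 5, 1, 4; sum = 24.
Person mean = 24 / 8 ≈ 3.0000
Prorated total = (24 / 8) × 9 = 27.00 (to 2 dp)

27.00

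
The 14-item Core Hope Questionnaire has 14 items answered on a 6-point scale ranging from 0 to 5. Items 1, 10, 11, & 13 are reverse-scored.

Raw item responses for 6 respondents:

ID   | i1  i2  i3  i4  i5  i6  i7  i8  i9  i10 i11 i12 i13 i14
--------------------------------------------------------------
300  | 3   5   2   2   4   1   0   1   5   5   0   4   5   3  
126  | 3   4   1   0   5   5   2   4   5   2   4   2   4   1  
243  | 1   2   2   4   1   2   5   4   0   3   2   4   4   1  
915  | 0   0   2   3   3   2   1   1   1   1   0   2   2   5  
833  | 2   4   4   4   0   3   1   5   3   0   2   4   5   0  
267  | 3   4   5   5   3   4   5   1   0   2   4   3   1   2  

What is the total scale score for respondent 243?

35

Respondent 243 raw: 1, 2, 2, 4, 1, 2, 5, 4, 0, 3, 2, 4, 4, 1.
Reverse-coded (reversed = (0+5) − raw = 5 − raw):
  item 1: 5 − 1 = 4
  item 2: 2
  item 3: 2
  item 4: 4
  item 5: 1
  item 6: 2
  item 7: 5
  item 8: 4
  item 9: 0
  item 10: 5 − 3 = 2
  item 11: 5 − 2 = 3
  item 12: 4
  item 13: 5 − 4 = 1
  item 14: 1
Sum = 4 + 2 + 2 + 4 + 1 + 2 + 5 + 4 + 0 + 2 + 3 + 4 + 1 + 1 = 35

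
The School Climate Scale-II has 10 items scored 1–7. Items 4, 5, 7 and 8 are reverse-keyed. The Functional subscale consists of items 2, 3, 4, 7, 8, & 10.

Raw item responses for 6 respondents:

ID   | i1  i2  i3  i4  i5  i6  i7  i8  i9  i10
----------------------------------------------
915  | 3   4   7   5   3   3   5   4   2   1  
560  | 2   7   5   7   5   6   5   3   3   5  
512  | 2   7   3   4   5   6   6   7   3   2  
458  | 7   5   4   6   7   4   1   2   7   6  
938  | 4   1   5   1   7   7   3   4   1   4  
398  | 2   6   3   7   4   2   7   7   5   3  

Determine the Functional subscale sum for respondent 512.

19

Respondent 512 raw: 2, 7, 3, 4, 5, 6, 6, 7, 3, 2.
Functional items: 2, 3, 4, 7, 8, 10.
Reverse-coded (reversed = (1+7) − raw = 8 − raw):
  item 2: 7
  item 3: 3
  item 4: 8 − 4 = 4
  item 7: 8 − 6 = 2
  item 8: 8 − 7 = 1
  item 10: 2
Sum = 7 + 3 + 4 + 2 + 1 + 2 = 19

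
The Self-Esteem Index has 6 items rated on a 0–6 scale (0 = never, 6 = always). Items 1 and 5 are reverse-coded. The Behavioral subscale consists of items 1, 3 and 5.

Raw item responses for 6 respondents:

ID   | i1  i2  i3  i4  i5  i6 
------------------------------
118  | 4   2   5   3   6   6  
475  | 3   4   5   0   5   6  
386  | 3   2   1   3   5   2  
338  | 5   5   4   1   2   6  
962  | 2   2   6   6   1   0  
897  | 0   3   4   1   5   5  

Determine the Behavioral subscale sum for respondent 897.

11

Respondent 897 raw: 0, 3, 4, 1, 5, 5.
Behavioral items: 1, 3, 5.
Reverse-coded (on a 0–6 scale, reversed = 6 − raw):
  item 1: 6 − 0 = 6
  item 3: 4
  item 5: 6 − 5 = 1
Sum = 6 + 4 + 1 = 11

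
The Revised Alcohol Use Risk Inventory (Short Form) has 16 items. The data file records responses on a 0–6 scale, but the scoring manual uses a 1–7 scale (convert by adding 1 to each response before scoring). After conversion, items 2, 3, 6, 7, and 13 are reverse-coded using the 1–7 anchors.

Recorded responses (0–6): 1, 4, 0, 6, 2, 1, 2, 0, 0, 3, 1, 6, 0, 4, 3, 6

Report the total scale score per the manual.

Convert to 1–7: 2, 5, 1, 7, 3, 2, 3, 1, 1, 4, 2, 7, 1, 5, 4, 7
Reverse-coded (reversed = (1+7) − raw = 8 − raw):
  item 2: 8 − 5 = 3
  item 3: 8 − 1 = 7
  item 6: 8 − 2 = 6
  item 7: 8 − 3 = 5
  item 13: 8 − 1 = 7
Scored: 2, 3, 7, 7, 3, 6, 5, 1, 1, 4, 2, 7, 7, 5, 4, 7
Total = 71

71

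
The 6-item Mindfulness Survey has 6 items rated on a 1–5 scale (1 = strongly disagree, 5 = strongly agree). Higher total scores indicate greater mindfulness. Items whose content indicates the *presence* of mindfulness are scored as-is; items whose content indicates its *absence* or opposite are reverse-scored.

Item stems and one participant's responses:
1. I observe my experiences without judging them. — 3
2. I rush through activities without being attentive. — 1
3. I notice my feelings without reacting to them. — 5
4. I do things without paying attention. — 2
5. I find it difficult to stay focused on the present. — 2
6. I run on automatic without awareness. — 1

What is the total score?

Items 2, 4, 5, 6 describe the absence/opposite of mindfulness → reverse-score.
reversed = (1+5) − raw = 6 − raw.
  item 1: 3
  item 2: 6 − 1 = 5
  item 3: 5
  item 4: 6 − 2 = 4
  item 5: 6 − 2 = 4
  item 6: 6 − 1 = 5
Total = 3 + 5 + 5 + 4 + 4 + 5 = 26

26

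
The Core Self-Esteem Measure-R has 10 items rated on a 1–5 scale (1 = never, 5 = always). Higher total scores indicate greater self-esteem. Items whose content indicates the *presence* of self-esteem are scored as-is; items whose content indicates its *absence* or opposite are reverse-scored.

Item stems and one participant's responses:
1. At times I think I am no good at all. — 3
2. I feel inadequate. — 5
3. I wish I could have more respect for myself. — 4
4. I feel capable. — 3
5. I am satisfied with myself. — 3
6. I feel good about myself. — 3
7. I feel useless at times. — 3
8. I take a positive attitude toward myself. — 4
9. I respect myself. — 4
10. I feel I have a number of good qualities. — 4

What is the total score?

Items 1, 2, 3, 7 describe the absence/opposite of self-esteem → reverse-score.
reverse-coded value = 6 − response.
  item 1: 6 − 3 = 3
  item 2: 6 − 5 = 1
  item 3: 6 − 4 = 2
  item 4: 3
  item 5: 3
  item 6: 3
  item 7: 6 − 3 = 3
  item 8: 4
  item 9: 4
  item 10: 4
Total = 3 + 1 + 2 + 3 + 3 + 3 + 3 + 4 + 4 + 4 = 30

30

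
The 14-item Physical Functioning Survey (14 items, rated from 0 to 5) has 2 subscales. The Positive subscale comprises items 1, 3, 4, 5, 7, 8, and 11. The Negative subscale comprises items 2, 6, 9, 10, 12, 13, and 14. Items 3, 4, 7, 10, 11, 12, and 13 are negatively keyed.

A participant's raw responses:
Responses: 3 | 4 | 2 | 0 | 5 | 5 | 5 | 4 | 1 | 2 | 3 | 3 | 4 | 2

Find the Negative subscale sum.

18

Negative items: 2, 6, 9, 10, 12, 13, 14.
Of these, items 10, 12, & 13 are negatively keyed; on a 0–5 scale, reversed = 5 − raw.
  item 2: 4
  item 6: 5
  item 9: 1
  item 10: 5 − 2 = 3
  item 12: 5 − 3 = 2
  item 13: 5 − 4 = 1
  item 14: 2
Sum = 4 + 5 + 1 + 3 + 2 + 1 + 2 = 18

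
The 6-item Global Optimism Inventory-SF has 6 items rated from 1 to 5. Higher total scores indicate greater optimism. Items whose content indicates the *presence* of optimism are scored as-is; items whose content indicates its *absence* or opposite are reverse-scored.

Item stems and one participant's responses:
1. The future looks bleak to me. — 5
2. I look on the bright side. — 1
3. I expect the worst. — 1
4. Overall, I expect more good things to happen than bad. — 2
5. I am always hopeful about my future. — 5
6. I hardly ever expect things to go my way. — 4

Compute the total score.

16

Items 1, 3, 6 describe the absence/opposite of optimism → reverse-score.
on a 1–5 scale, reversed = 6 − raw.
  item 1: 6 − 5 = 1
  item 2: 1
  item 3: 6 − 1 = 5
  item 4: 2
  item 5: 5
  item 6: 6 − 4 = 2
Total = 1 + 1 + 5 + 2 + 5 + 2 = 16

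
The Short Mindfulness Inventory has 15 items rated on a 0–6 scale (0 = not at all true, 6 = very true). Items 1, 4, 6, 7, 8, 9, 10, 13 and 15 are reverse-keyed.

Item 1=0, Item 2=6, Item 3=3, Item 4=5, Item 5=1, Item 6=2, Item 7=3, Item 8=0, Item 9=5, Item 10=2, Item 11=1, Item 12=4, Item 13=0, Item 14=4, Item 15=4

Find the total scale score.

52

Reverse-keyed items use 6 − raw:
  item 1: 6 − 0 = 6
  item 4: 6 − 5 = 1
  item 6: 6 − 2 = 4
  item 7: 6 − 3 = 3
  item 8: 6 − 0 = 6
  item 9: 6 − 5 = 1
  item 10: 6 − 2 = 4
  item 13: 6 − 0 = 6
  item 15: 6 − 4 = 2
Scored items: 6, 6, 3, 1, 1, 4, 3, 6, 1, 4, 1, 4, 6, 4, 2
Total = 6 + 6 + 3 + 1 + 1 + 4 + 3 + 6 + 1 + 4 + 1 + 4 + 6 + 4 + 2 = 52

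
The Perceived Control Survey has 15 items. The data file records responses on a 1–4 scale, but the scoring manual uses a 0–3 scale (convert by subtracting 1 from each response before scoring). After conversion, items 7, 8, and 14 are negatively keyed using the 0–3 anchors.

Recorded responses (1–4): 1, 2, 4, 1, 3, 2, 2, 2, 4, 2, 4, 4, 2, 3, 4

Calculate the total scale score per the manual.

26

Convert to 0–3: 0, 1, 3, 0, 2, 1, 1, 1, 3, 1, 3, 3, 1, 2, 3
Reverse-coded (reverse-coded value = 3 − response):
  item 7: 3 − 1 = 2
  item 8: 3 − 1 = 2
  item 14: 3 − 2 = 1
Scored: 0, 1, 3, 0, 2, 1, 2, 2, 3, 1, 3, 3, 1, 1, 3
Total = 26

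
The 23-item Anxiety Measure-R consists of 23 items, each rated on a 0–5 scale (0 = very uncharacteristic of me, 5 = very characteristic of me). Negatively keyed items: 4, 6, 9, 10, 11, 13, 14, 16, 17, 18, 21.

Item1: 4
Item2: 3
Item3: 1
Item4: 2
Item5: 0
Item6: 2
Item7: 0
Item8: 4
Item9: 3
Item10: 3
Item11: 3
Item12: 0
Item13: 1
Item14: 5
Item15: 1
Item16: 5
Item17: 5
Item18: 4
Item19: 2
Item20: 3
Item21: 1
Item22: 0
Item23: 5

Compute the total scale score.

Negatively keyed items use 5 − raw:
  item 4: 5 − 2 = 3
  item 6: 5 − 2 = 3
  item 9: 5 − 3 = 2
  item 10: 5 − 3 = 2
  item 11: 5 − 3 = 2
  item 13: 5 − 1 = 4
  item 14: 5 − 5 = 0
  item 16: 5 − 5 = 0
  item 17: 5 − 5 = 0
  item 18: 5 − 4 = 1
  item 21: 5 − 1 = 4
Scored items: 4, 3, 1, 3, 0, 3, 0, 4, 2, 2, 2, 0, 4, 0, 1, 0, 0, 1, 2, 3, 4, 0, 5
Total = 4 + 3 + 1 + 3 + 0 + 3 + 0 + 4 + 2 + 2 + 2 + 0 + 4 + 0 + 1 + 0 + 0 + 1 + 2 + 3 + 4 + 0 + 5 = 44

44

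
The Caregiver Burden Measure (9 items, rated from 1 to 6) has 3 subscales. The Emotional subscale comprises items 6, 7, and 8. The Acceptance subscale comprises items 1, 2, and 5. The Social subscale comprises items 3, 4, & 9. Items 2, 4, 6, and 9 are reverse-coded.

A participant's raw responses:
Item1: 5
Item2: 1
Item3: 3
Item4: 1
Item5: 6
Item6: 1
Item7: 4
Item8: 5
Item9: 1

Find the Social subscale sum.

Social items: 3, 4, 9.
Of these, items 4 and 9 are reverse-coded; reverse-coded value = 7 − response.
  item 3: 3
  item 4: 7 − 1 = 6
  item 9: 7 − 1 = 6
Sum = 3 + 6 + 6 = 15

15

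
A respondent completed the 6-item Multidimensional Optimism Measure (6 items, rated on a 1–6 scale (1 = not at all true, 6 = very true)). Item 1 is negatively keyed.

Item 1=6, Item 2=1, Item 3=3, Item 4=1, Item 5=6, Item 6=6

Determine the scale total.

Reversing item 1 with 7 − raw:
Total = (7−6) + 1 + 3 + 1 + 6 + 6
      = 1 + 1 + 3 + 1 + 6 + 6 = 18

18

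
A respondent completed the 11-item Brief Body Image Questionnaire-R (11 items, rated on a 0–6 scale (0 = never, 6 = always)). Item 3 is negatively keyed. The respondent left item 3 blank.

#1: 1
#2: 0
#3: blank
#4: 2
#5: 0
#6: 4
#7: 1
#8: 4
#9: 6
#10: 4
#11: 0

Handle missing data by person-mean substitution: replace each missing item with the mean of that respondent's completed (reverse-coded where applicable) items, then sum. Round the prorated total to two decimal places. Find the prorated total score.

Reverse-coded (on a 0–6 scale, reversed = 6 − raw):
Completed scored items (10 of 11): 1, 0, 2, 0, 4, 1, 4, 6, 4, 0; sum = 22.
Person mean = 22 / 10 ≈ 2.2000
Prorated total = (22 / 10) × 11 = 24.20 (to 2 dp)

24.20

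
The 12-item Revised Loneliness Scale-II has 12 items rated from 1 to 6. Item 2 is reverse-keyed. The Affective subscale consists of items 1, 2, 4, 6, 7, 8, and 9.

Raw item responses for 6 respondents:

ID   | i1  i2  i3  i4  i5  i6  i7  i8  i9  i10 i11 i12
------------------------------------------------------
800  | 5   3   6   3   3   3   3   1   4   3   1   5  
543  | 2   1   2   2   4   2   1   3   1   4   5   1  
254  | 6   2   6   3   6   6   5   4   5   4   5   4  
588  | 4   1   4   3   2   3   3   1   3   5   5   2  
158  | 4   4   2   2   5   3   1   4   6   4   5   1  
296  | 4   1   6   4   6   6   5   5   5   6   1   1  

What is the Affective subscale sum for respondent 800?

Respondent 800 raw: 5, 3, 6, 3, 3, 3, 3, 1, 4, 3, 1, 5.
Affective items: 1, 2, 4, 6, 7, 8, 9.
Reverse-coded (reverse-coded value = 7 − response):
  item 1: 5
  item 2: 7 − 3 = 4
  item 4: 3
  item 6: 3
  item 7: 3
  item 8: 1
  item 9: 4
Sum = 5 + 4 + 3 + 3 + 3 + 1 + 4 = 23

23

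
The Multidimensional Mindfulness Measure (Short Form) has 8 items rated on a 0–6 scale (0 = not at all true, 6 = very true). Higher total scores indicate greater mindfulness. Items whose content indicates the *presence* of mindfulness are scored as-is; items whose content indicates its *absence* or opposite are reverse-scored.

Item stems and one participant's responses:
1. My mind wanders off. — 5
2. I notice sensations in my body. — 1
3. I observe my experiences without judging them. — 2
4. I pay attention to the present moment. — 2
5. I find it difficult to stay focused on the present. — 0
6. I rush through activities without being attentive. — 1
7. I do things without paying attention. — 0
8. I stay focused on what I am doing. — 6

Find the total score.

Items 1, 5, 6, 7 describe the absence/opposite of mindfulness → reverse-score.
reversed = (0+6) − raw = 6 − raw.
  item 1: 6 − 5 = 1
  item 2: 1
  item 3: 2
  item 4: 2
  item 5: 6 − 0 = 6
  item 6: 6 − 1 = 5
  item 7: 6 − 0 = 6
  item 8: 6
Total = 1 + 1 + 2 + 2 + 6 + 5 + 6 + 6 = 29

29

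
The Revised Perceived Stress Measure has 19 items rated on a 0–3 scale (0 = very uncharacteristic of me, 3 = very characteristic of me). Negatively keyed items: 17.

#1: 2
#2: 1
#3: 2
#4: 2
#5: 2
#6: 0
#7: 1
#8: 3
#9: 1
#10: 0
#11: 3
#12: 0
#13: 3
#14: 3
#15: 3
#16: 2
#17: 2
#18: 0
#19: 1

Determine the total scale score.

Reversing item 17 with 3 − raw:
Total = 2 + 1 + 2 + 2 + 2 + 0 + 1 + 3 + 1 + 0 + 3 + 0 + 3 + 3 + 3 + 2 + (3−2) + 0 + 1
      = 2 + 1 + 2 + 2 + 2 + 0 + 1 + 3 + 1 + 0 + 3 + 0 + 3 + 3 + 3 + 2 + 1 + 0 + 1 = 30

30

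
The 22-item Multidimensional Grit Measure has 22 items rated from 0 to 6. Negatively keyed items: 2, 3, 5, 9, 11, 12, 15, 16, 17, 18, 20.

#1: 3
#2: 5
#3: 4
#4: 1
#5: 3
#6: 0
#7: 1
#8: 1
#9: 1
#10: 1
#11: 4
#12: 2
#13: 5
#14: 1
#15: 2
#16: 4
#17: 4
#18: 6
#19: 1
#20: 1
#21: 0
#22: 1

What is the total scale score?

Raw sum = 51. Negatively keyed items: 2, 3, 5, 9, 11, 12, 15, 16, 17, 18, 20; their raw sum = 36.
Each reversal replaces raw with 6 − raw, changing the total by 6 − 2·raw per item.
Total = 51 + 11·6 − 2·36 = 51 + 66 − 72 = 45

45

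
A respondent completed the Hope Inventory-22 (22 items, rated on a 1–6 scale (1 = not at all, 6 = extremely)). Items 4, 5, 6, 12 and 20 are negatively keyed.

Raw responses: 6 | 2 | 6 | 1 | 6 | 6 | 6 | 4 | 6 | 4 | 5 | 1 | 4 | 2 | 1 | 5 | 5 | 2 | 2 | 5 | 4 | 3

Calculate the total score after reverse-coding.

Reverse-coded items (reverse-coded value = 7 − response):
  item 4: 7 − 1 = 6
  item 5: 7 − 6 = 1
  item 6: 7 − 6 = 1
  item 12: 7 − 1 = 6
  item 20: 7 − 5 = 2
Scored items: 6, 2, 6, 6, 1, 1, 6, 4, 6, 4, 5, 6, 4, 2, 1, 5, 5, 2, 2, 2, 4, 3
Total = 6 + 2 + 6 + 6 + 1 + 1 + 6 + 4 + 6 + 4 + 5 + 6 + 4 + 2 + 1 + 5 + 5 + 2 + 2 + 2 + 4 + 3 = 83

83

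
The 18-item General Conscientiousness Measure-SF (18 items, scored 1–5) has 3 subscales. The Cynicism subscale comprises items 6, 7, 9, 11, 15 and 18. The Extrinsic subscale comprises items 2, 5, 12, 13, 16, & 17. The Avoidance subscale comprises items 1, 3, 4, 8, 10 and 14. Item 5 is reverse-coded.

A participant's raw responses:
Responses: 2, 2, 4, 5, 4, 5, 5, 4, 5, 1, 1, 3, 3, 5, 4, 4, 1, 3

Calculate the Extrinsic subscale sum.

15

Extrinsic items: 2, 5, 12, 13, 16, 17.
Of these, item 5 is reverse-coded; reversed = (1+5) − raw = 6 − raw.
  item 2: 2
  item 5: 6 − 4 = 2
  item 12: 3
  item 13: 3
  item 16: 4
  item 17: 1
Sum = 2 + 2 + 3 + 3 + 4 + 1 = 15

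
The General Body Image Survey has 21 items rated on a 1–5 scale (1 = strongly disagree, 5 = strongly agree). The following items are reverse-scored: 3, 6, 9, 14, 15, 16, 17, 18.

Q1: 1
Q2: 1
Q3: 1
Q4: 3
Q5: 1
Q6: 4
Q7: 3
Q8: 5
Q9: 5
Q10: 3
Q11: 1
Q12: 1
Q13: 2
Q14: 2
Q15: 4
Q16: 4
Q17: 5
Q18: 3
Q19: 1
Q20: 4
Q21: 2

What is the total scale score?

Reverse-scored items use 6 − raw:
  item 3: 6 − 1 = 5
  item 6: 6 − 4 = 2
  item 9: 6 − 5 = 1
  item 14: 6 − 2 = 4
  item 15: 6 − 4 = 2
  item 16: 6 − 4 = 2
  item 17: 6 − 5 = 1
  item 18: 6 − 3 = 3
After reverse-coding: 1, 1, 5, 3, 1, 2, 3, 5, 1, 3, 1, 1, 2, 4, 2, 2, 1, 3, 1, 4, 2
Total = 1 + 1 + 5 + 3 + 1 + 2 + 3 + 5 + 1 + 3 + 1 + 1 + 2 + 4 + 2 + 2 + 1 + 3 + 1 + 4 + 2 = 48

48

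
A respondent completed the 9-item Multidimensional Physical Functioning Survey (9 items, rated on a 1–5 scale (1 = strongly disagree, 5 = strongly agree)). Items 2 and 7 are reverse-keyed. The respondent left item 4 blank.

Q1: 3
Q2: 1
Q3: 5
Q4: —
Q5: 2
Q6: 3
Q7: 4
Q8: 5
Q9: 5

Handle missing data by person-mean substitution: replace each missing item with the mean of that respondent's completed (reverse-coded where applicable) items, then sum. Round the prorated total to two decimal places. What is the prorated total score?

33.75

Reverse-coded (on a 1–5 scale, reversed = 6 − raw):
  item 2: 6 − 1 = 5
  item 7: 6 − 4 = 2
Completed scored items (8 of 9): 3, 5, 5, 2, 3, 2, 5, 5; sum = 30.
Person mean = 30 / 8 ≈ 3.7500
Prorated total = (30 / 8) × 9 = 33.75 (to 2 dp)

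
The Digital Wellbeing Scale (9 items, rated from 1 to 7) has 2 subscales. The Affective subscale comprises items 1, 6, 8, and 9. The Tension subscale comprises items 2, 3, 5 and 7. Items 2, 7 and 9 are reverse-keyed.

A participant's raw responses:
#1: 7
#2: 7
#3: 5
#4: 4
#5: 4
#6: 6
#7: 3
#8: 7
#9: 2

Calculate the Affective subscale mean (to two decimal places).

6.50

Affective items: 1, 6, 8, 9.
Of these, item 9 is reverse-keyed; on a 1–7 scale, reversed = 8 − raw.
  item 1: 7
  item 6: 6
  item 8: 7
  item 9: 8 − 2 = 6
Sum = 7 + 6 + 7 + 6 = 26
Mean = 26 / 4 = 6.50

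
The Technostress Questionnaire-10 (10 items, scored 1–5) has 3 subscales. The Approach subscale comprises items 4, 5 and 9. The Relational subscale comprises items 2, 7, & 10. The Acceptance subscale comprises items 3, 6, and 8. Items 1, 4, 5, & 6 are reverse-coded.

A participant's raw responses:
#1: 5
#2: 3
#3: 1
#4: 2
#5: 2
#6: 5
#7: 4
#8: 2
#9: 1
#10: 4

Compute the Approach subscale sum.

9

Approach items: 4, 5, 9.
Of these, items 4 & 5 are reverse-coded; reverse-coded value = 6 − response.
  item 4: 6 − 2 = 4
  item 5: 6 − 2 = 4
  item 9: 1
Sum = 4 + 4 + 1 = 9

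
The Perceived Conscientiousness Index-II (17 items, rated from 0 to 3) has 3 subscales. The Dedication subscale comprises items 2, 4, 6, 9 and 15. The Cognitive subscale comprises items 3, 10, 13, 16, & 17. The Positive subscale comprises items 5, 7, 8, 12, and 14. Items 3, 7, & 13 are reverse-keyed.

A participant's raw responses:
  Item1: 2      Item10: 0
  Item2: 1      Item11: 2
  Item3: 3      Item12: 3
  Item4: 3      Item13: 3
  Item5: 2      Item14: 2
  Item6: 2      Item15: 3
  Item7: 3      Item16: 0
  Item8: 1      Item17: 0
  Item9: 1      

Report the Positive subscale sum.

8

Positive items: 5, 7, 8, 12, 14.
Of these, item 7 is reverse-keyed; on a 0–3 scale, reversed = 3 − raw.
  item 5: 2
  item 7: 3 − 3 = 0
  item 8: 1
  item 12: 3
  item 14: 2
Sum = 2 + 0 + 1 + 3 + 2 = 8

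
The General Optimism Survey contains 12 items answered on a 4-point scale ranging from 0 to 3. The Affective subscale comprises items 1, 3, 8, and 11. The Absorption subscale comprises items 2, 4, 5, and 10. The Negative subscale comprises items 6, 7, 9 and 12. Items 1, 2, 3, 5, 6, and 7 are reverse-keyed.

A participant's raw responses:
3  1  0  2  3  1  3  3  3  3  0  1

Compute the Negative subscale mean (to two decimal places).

Negative items: 6, 7, 9, 12.
Of these, items 6 and 7 are reverse-keyed; on a 0–3 scale, reversed = 3 − raw.
  item 6: 3 − 1 = 2
  item 7: 3 − 3 = 0
  item 9: 3
  item 12: 1
Sum = 2 + 0 + 3 + 1 = 6
Mean = 6 / 4 = 1.50

1.50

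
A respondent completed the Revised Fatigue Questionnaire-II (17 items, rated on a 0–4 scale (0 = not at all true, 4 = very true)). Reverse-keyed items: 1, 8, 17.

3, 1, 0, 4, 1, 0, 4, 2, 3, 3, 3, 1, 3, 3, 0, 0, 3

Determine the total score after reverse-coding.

Apply reverse scoring (on a 0–4 scale, reversed = 4 − raw):
  item 1: 4 − 3 = 1
  item 8: 4 − 2 = 2
  item 17: 4 − 3 = 1
Scored responses: 1, 1, 0, 4, 1, 0, 4, 2, 3, 3, 3, 1, 3, 3, 0, 0, 1
Total = 1 + 1 + 0 + 4 + 1 + 0 + 4 + 2 + 3 + 3 + 3 + 1 + 3 + 3 + 0 + 0 + 1 = 30

30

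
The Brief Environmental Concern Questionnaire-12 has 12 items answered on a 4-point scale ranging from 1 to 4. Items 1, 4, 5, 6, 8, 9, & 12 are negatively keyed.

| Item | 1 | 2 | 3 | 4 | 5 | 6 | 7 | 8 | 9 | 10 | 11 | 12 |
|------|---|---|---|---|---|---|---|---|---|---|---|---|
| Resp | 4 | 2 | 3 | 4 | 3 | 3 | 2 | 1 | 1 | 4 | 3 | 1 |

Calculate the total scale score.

32

Reverse-coded items (on a 1–4 scale, reversed = 5 − raw):
  item 1: 5 − 4 = 1
  item 4: 5 − 4 = 1
  item 5: 5 − 3 = 2
  item 6: 5 − 3 = 2
  item 8: 5 − 1 = 4
  item 9: 5 − 1 = 4
  item 12: 5 − 1 = 4
After reverse-coding: 1, 2, 3, 1, 2, 2, 2, 4, 4, 4, 3, 4
Total = 1 + 2 + 3 + 1 + 2 + 2 + 2 + 4 + 4 + 4 + 3 + 4 = 32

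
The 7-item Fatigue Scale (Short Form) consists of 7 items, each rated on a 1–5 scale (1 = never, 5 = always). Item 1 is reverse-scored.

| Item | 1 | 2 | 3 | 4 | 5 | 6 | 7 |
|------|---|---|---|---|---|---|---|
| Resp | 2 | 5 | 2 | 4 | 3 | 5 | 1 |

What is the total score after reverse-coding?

Apply reverse scoring (on a 1–5 scale, reversed = 6 − raw):
  item 1: 6 − 2 = 4
Scored responses: 4, 5, 2, 4, 3, 5, 1
Total = 4 + 5 + 2 + 4 + 3 + 5 + 1 = 24

24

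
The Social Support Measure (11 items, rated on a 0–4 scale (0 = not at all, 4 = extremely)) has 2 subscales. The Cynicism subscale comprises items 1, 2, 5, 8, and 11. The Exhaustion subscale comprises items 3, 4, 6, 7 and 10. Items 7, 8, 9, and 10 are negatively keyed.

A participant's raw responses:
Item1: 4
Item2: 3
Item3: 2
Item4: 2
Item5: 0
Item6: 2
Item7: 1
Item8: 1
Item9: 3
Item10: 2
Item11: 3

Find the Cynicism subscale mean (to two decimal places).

2.60

Cynicism items: 1, 2, 5, 8, 11.
Of these, item 8 is negatively keyed; reverse-coded value = 4 − response.
  item 1: 4
  item 2: 3
  item 5: 0
  item 8: 4 − 1 = 3
  item 11: 3
Sum = 4 + 3 + 0 + 3 + 3 = 13
Mean = 13 / 5 = 2.60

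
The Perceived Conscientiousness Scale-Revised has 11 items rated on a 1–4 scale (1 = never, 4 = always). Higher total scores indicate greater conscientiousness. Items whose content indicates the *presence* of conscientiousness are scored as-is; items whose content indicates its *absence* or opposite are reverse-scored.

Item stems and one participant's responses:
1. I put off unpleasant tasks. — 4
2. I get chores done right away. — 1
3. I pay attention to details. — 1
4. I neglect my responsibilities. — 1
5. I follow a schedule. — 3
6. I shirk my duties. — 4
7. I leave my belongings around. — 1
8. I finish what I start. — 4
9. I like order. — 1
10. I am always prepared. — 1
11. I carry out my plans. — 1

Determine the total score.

Items 1, 4, 6, 7 describe the absence/opposite of conscientiousness → reverse-score.
reversed = (1+4) − raw = 5 − raw.
  item 1: 5 − 4 = 1
  item 2: 1
  item 3: 1
  item 4: 5 − 1 = 4
  item 5: 3
  item 6: 5 − 4 = 1
  item 7: 5 − 1 = 4
  item 8: 4
  item 9: 1
  item 10: 1
  item 11: 1
Total = 1 + 1 + 1 + 4 + 3 + 1 + 4 + 4 + 1 + 1 + 1 = 22

22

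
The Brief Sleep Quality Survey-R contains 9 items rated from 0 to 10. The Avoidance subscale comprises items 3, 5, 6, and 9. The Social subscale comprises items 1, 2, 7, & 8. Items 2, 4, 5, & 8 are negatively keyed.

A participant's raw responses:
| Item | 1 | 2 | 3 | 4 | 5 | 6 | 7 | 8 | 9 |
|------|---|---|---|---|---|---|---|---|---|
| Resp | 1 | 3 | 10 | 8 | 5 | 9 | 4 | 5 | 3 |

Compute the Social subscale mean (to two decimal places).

4.25

Social items: 1, 2, 7, 8.
Of these, items 2 and 8 are negatively keyed; reverse-coded value = 10 − response.
  item 1: 1
  item 2: 10 − 3 = 7
  item 7: 4
  item 8: 10 − 5 = 5
Sum = 1 + 7 + 4 + 5 = 17
Mean = 17 / 4 = 4.25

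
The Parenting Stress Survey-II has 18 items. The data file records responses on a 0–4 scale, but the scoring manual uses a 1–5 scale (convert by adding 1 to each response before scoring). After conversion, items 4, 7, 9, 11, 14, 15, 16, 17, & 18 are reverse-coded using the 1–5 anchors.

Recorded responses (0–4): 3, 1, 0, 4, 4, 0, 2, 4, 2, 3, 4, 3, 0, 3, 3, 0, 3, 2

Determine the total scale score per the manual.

Convert to 1–5: 4, 2, 1, 5, 5, 1, 3, 5, 3, 4, 5, 4, 1, 4, 4, 1, 4, 3
Reverse-coded (reversed = (1+5) − raw = 6 − raw):
  item 4: 6 − 5 = 1
  item 7: 6 − 3 = 3
  item 9: 6 − 3 = 3
  item 11: 6 − 5 = 1
  item 14: 6 − 4 = 2
  item 15: 6 − 4 = 2
  item 16: 6 − 1 = 5
  item 17: 6 − 4 = 2
  item 18: 6 − 3 = 3
Scored: 4, 2, 1, 1, 5, 1, 3, 5, 3, 4, 1, 4, 1, 2, 2, 5, 2, 3
Total = 49

49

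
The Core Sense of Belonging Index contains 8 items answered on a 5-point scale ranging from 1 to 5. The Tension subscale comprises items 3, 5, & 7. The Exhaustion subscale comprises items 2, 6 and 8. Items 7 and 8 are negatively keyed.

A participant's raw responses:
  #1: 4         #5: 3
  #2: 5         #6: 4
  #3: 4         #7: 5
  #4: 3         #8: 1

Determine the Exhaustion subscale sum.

Exhaustion items: 2, 6, 8.
Of these, item 8 is negatively keyed; on a 1–5 scale, reversed = 6 − raw.
  item 2: 5
  item 6: 4
  item 8: 6 − 1 = 5
Sum = 5 + 4 + 5 = 14

14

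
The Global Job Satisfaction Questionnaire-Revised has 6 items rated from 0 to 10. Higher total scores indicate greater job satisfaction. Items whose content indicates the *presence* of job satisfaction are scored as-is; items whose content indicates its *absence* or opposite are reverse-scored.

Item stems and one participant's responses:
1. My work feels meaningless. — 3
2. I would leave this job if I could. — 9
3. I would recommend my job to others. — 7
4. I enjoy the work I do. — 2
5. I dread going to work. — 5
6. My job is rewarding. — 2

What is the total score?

24

Items 1, 2, 5 describe the absence/opposite of job satisfaction → reverse-score.
reversed = (0+10) − raw = 10 − raw.
  item 1: 10 − 3 = 7
  item 2: 10 − 9 = 1
  item 3: 7
  item 4: 2
  item 5: 10 − 5 = 5
  item 6: 2
Total = 7 + 1 + 7 + 2 + 5 + 2 = 24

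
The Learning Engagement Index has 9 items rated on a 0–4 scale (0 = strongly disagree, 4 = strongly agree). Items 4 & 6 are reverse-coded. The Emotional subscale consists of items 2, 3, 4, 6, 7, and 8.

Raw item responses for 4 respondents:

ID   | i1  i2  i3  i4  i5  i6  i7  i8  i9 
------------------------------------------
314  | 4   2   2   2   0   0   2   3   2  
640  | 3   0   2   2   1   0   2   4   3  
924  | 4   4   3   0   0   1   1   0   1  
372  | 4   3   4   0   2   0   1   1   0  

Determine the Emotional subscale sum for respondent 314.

Respondent 314 raw: 4, 2, 2, 2, 0, 0, 2, 3, 2.
Emotional items: 2, 3, 4, 6, 7, 8.
Reverse-coded (on a 0–4 scale, reversed = 4 − raw):
  item 2: 2
  item 3: 2
  item 4: 4 − 2 = 2
  item 6: 4 − 0 = 4
  item 7: 2
  item 8: 3
Sum = 2 + 2 + 2 + 4 + 2 + 3 = 15

15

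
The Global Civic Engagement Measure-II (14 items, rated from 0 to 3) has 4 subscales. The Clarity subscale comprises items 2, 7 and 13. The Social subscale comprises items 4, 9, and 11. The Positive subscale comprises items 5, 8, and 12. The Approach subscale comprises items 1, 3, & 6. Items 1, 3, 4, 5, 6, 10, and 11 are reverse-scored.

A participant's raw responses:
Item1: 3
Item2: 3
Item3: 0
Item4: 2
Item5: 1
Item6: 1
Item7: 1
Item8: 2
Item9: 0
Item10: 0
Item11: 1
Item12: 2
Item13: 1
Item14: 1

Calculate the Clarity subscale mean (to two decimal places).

1.67

Clarity items: 2, 7, 13.
  item 2: 3
  item 7: 1
  item 13: 1
Sum = 3 + 1 + 1 = 5
Mean = 5 / 3 = 1.67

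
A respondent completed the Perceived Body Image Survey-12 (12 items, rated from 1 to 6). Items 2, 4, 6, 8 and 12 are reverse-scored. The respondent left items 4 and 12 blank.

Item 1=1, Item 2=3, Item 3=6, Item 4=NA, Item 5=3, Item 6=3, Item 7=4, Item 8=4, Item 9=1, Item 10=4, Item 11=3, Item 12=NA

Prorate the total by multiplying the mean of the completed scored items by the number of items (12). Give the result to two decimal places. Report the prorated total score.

Reverse-coded (on a 1–6 scale, reversed = 7 − raw):
  item 2: 7 − 3 = 4
  item 6: 7 − 3 = 4
  item 8: 7 − 4 = 3
Completed scored items (10 of 12): 1, 4, 6, 3, 4, 4, 3, 1, 4, 3; sum = 33.
Person mean = 33 / 10 ≈ 3.3000
Prorated total = (33 / 10) × 12 = 39.60 (to 2 dp)

39.60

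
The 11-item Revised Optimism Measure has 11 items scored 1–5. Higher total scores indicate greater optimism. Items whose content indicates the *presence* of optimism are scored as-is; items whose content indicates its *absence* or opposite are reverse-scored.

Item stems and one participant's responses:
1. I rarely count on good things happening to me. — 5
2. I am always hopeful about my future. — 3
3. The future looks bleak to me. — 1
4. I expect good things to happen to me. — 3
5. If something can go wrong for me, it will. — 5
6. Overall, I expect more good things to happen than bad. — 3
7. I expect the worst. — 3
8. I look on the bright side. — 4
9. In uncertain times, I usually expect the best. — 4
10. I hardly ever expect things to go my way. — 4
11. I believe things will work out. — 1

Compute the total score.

Items 1, 3, 5, 7, 10 describe the absence/opposite of optimism → reverse-score.
reverse-coded value = 6 − response.
  item 1: 6 − 5 = 1
  item 2: 3
  item 3: 6 − 1 = 5
  item 4: 3
  item 5: 6 − 5 = 1
  item 6: 3
  item 7: 6 − 3 = 3
  item 8: 4
  item 9: 4
  item 10: 6 − 4 = 2
  item 11: 1
Total = 1 + 3 + 5 + 3 + 1 + 3 + 3 + 4 + 4 + 2 + 1 = 30

30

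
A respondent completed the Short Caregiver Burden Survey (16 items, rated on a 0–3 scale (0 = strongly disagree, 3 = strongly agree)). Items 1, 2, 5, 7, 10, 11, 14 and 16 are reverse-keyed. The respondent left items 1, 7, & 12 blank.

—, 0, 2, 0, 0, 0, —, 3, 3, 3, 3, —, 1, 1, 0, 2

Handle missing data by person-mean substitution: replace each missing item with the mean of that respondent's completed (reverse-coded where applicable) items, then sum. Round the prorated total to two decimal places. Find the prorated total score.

Reverse-coded (on a 0–3 scale, reversed = 3 − raw):
  item 2: 3 − 0 = 3
  item 5: 3 − 0 = 3
  item 10: 3 − 3 = 0
  item 11: 3 − 3 = 0
  item 14: 3 − 1 = 2
  item 16: 3 − 2 = 1
Completed scored items (13 of 16): 3, 2, 0, 3, 0, 3, 3, 0, 0, 1, 2, 0, 1; sum = 18.
Person mean = 18 / 13 ≈ 1.3846
Prorated total = (18 / 13) × 16 = 22.15 (to 2 dp)

22.15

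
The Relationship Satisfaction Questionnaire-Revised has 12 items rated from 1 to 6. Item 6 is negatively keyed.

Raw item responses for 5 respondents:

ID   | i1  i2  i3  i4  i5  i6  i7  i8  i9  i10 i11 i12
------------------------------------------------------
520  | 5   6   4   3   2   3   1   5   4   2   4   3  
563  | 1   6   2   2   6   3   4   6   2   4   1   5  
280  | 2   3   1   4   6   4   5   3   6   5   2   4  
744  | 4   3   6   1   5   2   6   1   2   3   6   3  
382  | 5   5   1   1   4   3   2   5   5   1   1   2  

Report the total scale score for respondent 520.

43

Respondent 520 raw: 5, 6, 4, 3, 2, 3, 1, 5, 4, 2, 4, 3.
Reverse-coded (reversed = (1+6) − raw = 7 − raw):
  item 1: 5
  item 2: 6
  item 3: 4
  item 4: 3
  item 5: 2
  item 6: 7 − 3 = 4
  item 7: 1
  item 8: 5
  item 9: 4
  item 10: 2
  item 11: 4
  item 12: 3
Sum = 5 + 6 + 4 + 3 + 2 + 4 + 1 + 5 + 4 + 2 + 4 + 3 = 43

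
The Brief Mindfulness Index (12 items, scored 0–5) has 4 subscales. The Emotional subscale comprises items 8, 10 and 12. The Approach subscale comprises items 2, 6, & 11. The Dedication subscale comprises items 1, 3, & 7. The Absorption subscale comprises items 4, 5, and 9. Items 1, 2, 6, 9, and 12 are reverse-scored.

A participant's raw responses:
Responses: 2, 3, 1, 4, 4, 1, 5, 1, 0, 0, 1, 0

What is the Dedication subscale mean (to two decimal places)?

Dedication items: 1, 3, 7.
Of these, item 1 is reverse-scored; reversed = (0+5) − raw = 5 − raw.
  item 1: 5 − 2 = 3
  item 3: 1
  item 7: 5
Sum = 3 + 1 + 5 = 9
Mean = 9 / 3 = 3.00

3.00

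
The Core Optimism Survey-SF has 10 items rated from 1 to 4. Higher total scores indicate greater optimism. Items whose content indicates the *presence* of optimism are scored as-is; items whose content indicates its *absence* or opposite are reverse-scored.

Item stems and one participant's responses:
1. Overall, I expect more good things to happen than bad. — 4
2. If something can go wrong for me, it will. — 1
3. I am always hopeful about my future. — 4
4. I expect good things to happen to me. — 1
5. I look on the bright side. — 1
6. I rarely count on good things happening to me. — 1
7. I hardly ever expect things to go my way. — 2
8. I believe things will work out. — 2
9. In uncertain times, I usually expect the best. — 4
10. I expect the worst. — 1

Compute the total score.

Items 2, 6, 7, 10 describe the absence/opposite of optimism → reverse-score.
reversed = (1+4) − raw = 5 − raw.
  item 1: 4
  item 2: 5 − 1 = 4
  item 3: 4
  item 4: 1
  item 5: 1
  item 6: 5 − 1 = 4
  item 7: 5 − 2 = 3
  item 8: 2
  item 9: 4
  item 10: 5 − 1 = 4
Total = 4 + 4 + 4 + 1 + 1 + 4 + 3 + 2 + 4 + 4 = 31

31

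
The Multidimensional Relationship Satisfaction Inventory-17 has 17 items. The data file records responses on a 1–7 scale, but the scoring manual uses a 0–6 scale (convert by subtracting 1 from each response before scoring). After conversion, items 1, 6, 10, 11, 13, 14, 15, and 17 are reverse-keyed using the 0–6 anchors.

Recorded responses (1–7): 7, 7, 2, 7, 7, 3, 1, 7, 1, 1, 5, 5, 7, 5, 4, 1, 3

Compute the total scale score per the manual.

Convert to 0–6: 6, 6, 1, 6, 6, 2, 0, 6, 0, 0, 4, 4, 6, 4, 3, 0, 2
Reverse-coded (on a 0–6 scale, reversed = 6 − raw):
  item 1: 6 − 6 = 0
  item 6: 6 − 2 = 4
  item 10: 6 − 0 = 6
  item 11: 6 − 4 = 2
  item 13: 6 − 6 = 0
  item 14: 6 − 4 = 2
  item 15: 6 − 3 = 3
  item 17: 6 − 2 = 4
Scored: 0, 6, 1, 6, 6, 4, 0, 6, 0, 6, 2, 4, 0, 2, 3, 0, 4
Total = 50

50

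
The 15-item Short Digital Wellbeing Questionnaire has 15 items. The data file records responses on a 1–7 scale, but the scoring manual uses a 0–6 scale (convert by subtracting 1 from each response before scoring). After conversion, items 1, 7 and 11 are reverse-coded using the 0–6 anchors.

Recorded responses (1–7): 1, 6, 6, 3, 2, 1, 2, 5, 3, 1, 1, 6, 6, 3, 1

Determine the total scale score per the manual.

48

Convert to 0–6: 0, 5, 5, 2, 1, 0, 1, 4, 2, 0, 0, 5, 5, 2, 0
Reverse-coded (on a 0–6 scale, reversed = 6 − raw):
  item 1: 6 − 0 = 6
  item 7: 6 − 1 = 5
  item 11: 6 − 0 = 6
Scored: 6, 5, 5, 2, 1, 0, 5, 4, 2, 0, 6, 5, 5, 2, 0
Total = 48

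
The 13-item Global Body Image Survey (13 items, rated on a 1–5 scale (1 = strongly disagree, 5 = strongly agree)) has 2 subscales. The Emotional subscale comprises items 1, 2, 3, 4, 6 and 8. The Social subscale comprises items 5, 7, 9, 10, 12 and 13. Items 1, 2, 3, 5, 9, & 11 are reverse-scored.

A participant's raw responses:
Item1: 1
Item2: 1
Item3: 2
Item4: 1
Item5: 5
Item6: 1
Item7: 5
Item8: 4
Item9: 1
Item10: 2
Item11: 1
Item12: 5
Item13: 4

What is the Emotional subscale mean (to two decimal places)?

3.33

Emotional items: 1, 2, 3, 4, 6, 8.
Of these, items 1, 2, and 3 are reverse-scored; reverse-coded value = 6 − response.
  item 1: 6 − 1 = 5
  item 2: 6 − 1 = 5
  item 3: 6 − 2 = 4
  item 4: 1
  item 6: 1
  item 8: 4
Sum = 5 + 5 + 4 + 1 + 1 + 4 = 20
Mean = 20 / 6 = 3.33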